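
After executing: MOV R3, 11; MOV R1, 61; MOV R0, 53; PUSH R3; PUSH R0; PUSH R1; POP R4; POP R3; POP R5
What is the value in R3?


Stack trace (top is rightmost):
  MOV R3, 11  → R3 = 11
  MOV R1, 61  → R1 = 61
  MOV R0, 53  → R0 = 53
  PUSH R3  → stack: [11]
  PUSH R0  → stack: [11, 53]
  PUSH R1  → stack: [11, 53, 61]
  POP R4  → R4 = 61, stack: [11, 53]
  POP R3  → R3 = 53, stack: [11]
  POP R5  → R5 = 11, stack: []
Final: R3 = 53

53


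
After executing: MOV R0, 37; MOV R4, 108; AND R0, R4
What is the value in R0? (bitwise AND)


Register state trace:
  MOV R0, 37  → R0 = 37 (0b00100101)
  MOV R4, 108  → R4 = 108 (0b01101100)
  AND R0, R4  → R0 = 37 AND 108 = 36 (0b00100100)
Final: R0 = 36

36


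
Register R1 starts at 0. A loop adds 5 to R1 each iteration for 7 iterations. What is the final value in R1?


Starting value: R1 = 0
  Iter 1: R1 = 0 + 5 = 5
  Iter 2: R1 = 5 + 5 = 10
  Iter 3: R1 = 10 + 5 = 15
  Iter 4: R1 = 15 + 5 = 20
  Iter 5: R1 = 20 + 5 = 25
  Iter 6: R1 = 25 + 5 = 30
  Iter 7: R1 = 30 + 5 = 35
Final: R1 = 35

35


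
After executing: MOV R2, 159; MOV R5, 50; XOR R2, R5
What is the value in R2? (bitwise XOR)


Register state trace:
  MOV R2, 159  → R2 = 159 (0b10011111)
  MOV R5, 50  → R5 = 50 (0b00110010)
  XOR R2, R5  → R2 = 159 XOR 50 = 173 (0b10101101)
Final: R2 = 173

173


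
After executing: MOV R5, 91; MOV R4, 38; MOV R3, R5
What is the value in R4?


Register state trace:
  MOV R5, 91  → R5 = 91
  MOV R4, 38  → R4 = 38
  MOV R3, R5  → R3 = 91
Final: R4 = 38

38


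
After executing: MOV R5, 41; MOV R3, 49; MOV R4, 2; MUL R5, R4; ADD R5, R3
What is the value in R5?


Register state trace:
  MOV R5, 41  → R5 = 41
  MOV R3, 49  → R3 = 49
  MOV R4, 2  → R4 = 2
  MUL R5, R4  → R5 = 41 * 2 = 82
  ADD R5, R3  → R5 = 82 + 49 = 131
Final: R5 = 131

131


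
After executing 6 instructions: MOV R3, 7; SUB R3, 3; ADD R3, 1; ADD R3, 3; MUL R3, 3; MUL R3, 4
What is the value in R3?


Register state trace:
  MOV R3, 7  → R3 = 7
  SUB R3, 3  → R3 = 7 - 3 = 4
  ADD R3, 1  → R3 = 4 + 1 = 5
  ADD R3, 3  → R3 = 5 + 3 = 8
  MUL R3, 3  → R3 = 8 * 3 = 24
  MUL R3, 4  → R3 = 24 * 4 = 96
Final: R3 = 96

96


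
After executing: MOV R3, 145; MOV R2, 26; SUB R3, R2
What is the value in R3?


Register state trace:
  MOV R3, 145  → R3 = 145
  MOV R2, 26  → R2 = 26
  SUB R3, R2  → R3 = 145 - 26 = 119
Final: R3 = 119

119


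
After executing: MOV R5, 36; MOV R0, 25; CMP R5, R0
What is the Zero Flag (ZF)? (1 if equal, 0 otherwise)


Register state trace:
  MOV R5, 36  → R5 = 36
  MOV R0, 25  → R0 = 25
  CMP R5, R0  → computes 36 - 25 = 11
  Result is nonzero, so values are not equal
ZF = 0

0


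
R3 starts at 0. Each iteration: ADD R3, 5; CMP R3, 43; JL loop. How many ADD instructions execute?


Loop trace (R3 starts at 0, target 43, step 5):
  ADD #1: R3 = 0 + 5 = 5  → 5 < 43, loop
  ADD #2: R3 = 5 + 5 = 10  → 10 < 43, loop
  ADD #3: R3 = 10 + 5 = 15  → 15 < 43, loop
  ADD #4: R3 = 15 + 5 = 20  → 20 < 43, loop
  ADD #5: R3 = 20 + 5 = 25  → 25 < 43, loop
  ADD #6: R3 = 25 + 5 = 30  → 30 < 43, loop
  ADD #7: R3 = 30 + 5 = 35  → 35 < 43, loop
  ADD #8: R3 = 35 + 5 = 40  → 40 < 43, loop
  ADD #9: R3 = 40 + 5 = 45  → 45 >= 43, exit
Total ADD instructions: 9

9


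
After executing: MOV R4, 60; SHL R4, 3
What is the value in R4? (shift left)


Register state trace:
  MOV R4, 60  → R4 = 60
  SHL R4, 3  → R4 = 60 << 3 = 60 * 2^3 = 480
Final: R4 = 480

480


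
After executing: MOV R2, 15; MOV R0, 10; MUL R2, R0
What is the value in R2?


Register state trace:
  MOV R2, 15  → R2 = 15
  MOV R0, 10  → R0 = 10
  MUL R2, R0  → R2 = 15 * 10 = 150
Final: R2 = 150

150


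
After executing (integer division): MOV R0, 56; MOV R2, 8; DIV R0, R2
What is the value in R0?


Register state trace:
  MOV R0, 56  → R0 = 56
  MOV R2, 8  → R2 = 8
  DIV R0, R2  → R0 = 56 // 8 = 7
Final: R0 = 7

7


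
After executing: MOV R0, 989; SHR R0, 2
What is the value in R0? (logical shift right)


Register state trace:
  MOV R0, 989  → R0 = 989
  SHR R0, 2  → R0 = 989 >> 2 = 989 // 2^2 = 247
Final: R0 = 247

247


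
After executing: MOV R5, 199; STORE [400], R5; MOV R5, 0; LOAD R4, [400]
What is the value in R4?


Register and memory trace:
  MOV R5, 199  → R5 = 199
  STORE [400], R5  → mem[400] = 199
  MOV R5, 0  → R5 = 0
  LOAD R4, [400]  → R4 = mem[400] = 199
Final: R4 = 199

199


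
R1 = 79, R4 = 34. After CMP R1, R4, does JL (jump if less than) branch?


Trace:
  R1 = 79, R4 = 34
  CMP R1, R4  → compares 79 vs 34
  JL checks: is 79 less than 34?
  79 > 34, so condition is false
Branch taken: No

No


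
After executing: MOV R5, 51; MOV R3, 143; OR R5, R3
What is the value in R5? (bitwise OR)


Register state trace:
  MOV R5, 51  → R5 = 51 (0b00110011)
  MOV R3, 143  → R3 = 143 (0b10001111)
  OR R5, R3   → R5 = 51 OR 143 = 191 (0b10111111)
Final: R5 = 191

191


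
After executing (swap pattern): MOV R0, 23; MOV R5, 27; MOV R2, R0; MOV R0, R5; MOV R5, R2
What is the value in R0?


Register state trace (swap pattern):
  MOV R0, 23  → R0 = 23
  MOV R5, 27  → R5 = 27
  MOV R2, R0  → R2 = 23  (save R0)
  MOV R0, R5  → R0 = 27  (R0 gets R5's value)
  MOV R5, R2  → R5 = 23  (R5 gets saved value)
Final: R0 = 27

27


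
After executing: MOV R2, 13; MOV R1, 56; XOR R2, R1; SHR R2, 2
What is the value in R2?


Register state trace:
  MOV R2, 13  → R2 = 13 (0b00001101)
  MOV R1, 56  → R1 = 56 (0b00111000)
  XOR R2, R1  → R2 = 13 XOR 56 = 53 (0b00110101)
  SHR R2, 2  → R2 = 53 >> 2 = 13
Final: R2 = 13

13


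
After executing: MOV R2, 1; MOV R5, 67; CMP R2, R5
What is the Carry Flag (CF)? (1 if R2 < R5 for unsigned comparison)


Register state trace:
  MOV R2, 1  → R2 = 1
  MOV R5, 67  → R5 = 67
  CMP R2, R5  → unsigned 1 - 67: borrow occurs
  1 < 67, so CF = 1
CF = 1

1


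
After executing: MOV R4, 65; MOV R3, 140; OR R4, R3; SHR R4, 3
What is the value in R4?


Register state trace:
  MOV R4, 65  → R4 = 65 (0b01000001)
  MOV R3, 140  → R3 = 140 (0b10001100)
  OR R4, R3  → R4 = 65 OR 140 = 205 (0b11001101)
  SHR R4, 3  → R4 = 205 >> 3 = 25
Final: R4 = 25

25


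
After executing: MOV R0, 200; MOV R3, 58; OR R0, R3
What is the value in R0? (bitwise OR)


Register state trace:
  MOV R0, 200  → R0 = 200 (0b11001000)
  MOV R3, 58  → R3 = 58 (0b00111010)
  OR R0, R3   → R0 = 200 OR 58 = 250 (0b11111010)
Final: R0 = 250

250


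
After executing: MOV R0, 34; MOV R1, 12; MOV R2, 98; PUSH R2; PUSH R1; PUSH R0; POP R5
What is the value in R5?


Stack trace (top is rightmost):
  MOV R0, 34  → R0 = 34
  MOV R1, 12  → R1 = 12
  MOV R2, 98  → R2 = 98
  PUSH R2  → stack: [98]
  PUSH R1  → stack: [98, 12]
  PUSH R0  → stack: [98, 12, 34]
  POP R5  → R5 = 34, stack: [98, 12]
Final: R5 = 34

34


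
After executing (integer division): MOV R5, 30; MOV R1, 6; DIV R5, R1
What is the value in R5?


Register state trace:
  MOV R5, 30  → R5 = 30
  MOV R1, 6  → R1 = 6
  DIV R5, R1  → R5 = 30 // 6 = 5
Final: R5 = 5

5


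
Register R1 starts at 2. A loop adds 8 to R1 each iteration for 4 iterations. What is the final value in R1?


Starting value: R1 = 2
  Iter 1: R1 = 2 + 8 = 10
  Iter 2: R1 = 10 + 8 = 18
  Iter 3: R1 = 18 + 8 = 26
  Iter 4: R1 = 26 + 8 = 34
Final: R1 = 34

34


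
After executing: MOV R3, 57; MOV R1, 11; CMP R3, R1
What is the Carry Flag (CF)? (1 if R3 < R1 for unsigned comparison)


Register state trace:
  MOV R3, 57  → R3 = 57
  MOV R1, 11  → R1 = 11
  CMP R3, R1  → unsigned 57 - 11: no borrow
  57 >= 11, so CF = 0
CF = 0

0


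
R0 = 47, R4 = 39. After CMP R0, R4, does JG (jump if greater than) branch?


Trace:
  R0 = 47, R4 = 39
  CMP R0, R4  → compares 47 vs 39
  JG checks: is 47 greater than 39?
  47 > 39, so condition is true
Branch taken: Yes

Yes


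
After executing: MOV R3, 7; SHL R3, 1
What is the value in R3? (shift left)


Register state trace:
  MOV R3, 7  → R3 = 7
  SHL R3, 1  → R3 = 7 << 1 = 7 * 2^1 = 14
Final: R3 = 14

14


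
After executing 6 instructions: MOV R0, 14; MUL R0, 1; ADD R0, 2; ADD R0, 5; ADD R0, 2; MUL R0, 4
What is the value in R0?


Register state trace:
  MOV R0, 14  → R0 = 14
  MUL R0, 1  → R0 = 14 * 1 = 14
  ADD R0, 2  → R0 = 14 + 2 = 16
  ADD R0, 5  → R0 = 16 + 5 = 21
  ADD R0, 2  → R0 = 21 + 2 = 23
  MUL R0, 4  → R0 = 23 * 4 = 92
Final: R0 = 92

92


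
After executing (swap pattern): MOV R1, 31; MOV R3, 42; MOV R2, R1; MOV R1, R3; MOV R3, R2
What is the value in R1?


Register state trace (swap pattern):
  MOV R1, 31  → R1 = 31
  MOV R3, 42  → R3 = 42
  MOV R2, R1  → R2 = 31  (save R1)
  MOV R1, R3  → R1 = 42  (R1 gets R3's value)
  MOV R3, R2  → R3 = 31  (R3 gets saved value)
Final: R1 = 42

42


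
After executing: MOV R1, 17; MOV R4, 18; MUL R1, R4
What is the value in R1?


Register state trace:
  MOV R1, 17  → R1 = 17
  MOV R4, 18  → R4 = 18
  MUL R1, R4  → R1 = 17 * 18 = 306
Final: R1 = 306

306


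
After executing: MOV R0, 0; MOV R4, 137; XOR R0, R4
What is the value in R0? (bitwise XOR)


Register state trace:
  MOV R0, 0  → R0 = 0 (0b00000000)
  MOV R4, 137  → R4 = 137 (0b10001001)
  XOR R0, R4  → R0 = 0 XOR 137 = 137 (0b10001001)
Final: R0 = 137

137


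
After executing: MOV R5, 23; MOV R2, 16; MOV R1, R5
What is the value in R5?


Register state trace:
  MOV R5, 23  → R5 = 23
  MOV R2, 16  → R2 = 16
  MOV R1, R5  → R1 = 23
Final: R5 = 23

23


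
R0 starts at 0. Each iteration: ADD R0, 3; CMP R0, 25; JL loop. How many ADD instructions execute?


Loop trace (R0 starts at 0, target 25, step 3):
  ADD #1: R0 = 0 + 3 = 3  → 3 < 25, loop
  ADD #2: R0 = 3 + 3 = 6  → 6 < 25, loop
  ADD #3: R0 = 6 + 3 = 9  → 9 < 25, loop
  ADD #4: R0 = 9 + 3 = 12  → 12 < 25, loop
  ADD #5: R0 = 12 + 3 = 15  → 15 < 25, loop
  ADD #6: R0 = 15 + 3 = 18  → 18 < 25, loop
  ADD #7: R0 = 18 + 3 = 21  → 21 < 25, loop
  ADD #8: R0 = 21 + 3 = 24  → 24 < 25, loop
  ADD #9: R0 = 24 + 3 = 27  → 27 >= 25, exit
Total ADD instructions: 9

9


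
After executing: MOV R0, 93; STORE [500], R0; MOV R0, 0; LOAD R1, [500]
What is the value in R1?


Register and memory trace:
  MOV R0, 93  → R0 = 93
  STORE [500], R0  → mem[500] = 93
  MOV R0, 0  → R0 = 0
  LOAD R1, [500]  → R1 = mem[500] = 93
Final: R1 = 93

93


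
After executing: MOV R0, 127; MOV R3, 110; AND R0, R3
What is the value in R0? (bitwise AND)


Register state trace:
  MOV R0, 127  → R0 = 127 (0b01111111)
  MOV R3, 110  → R3 = 110 (0b01101110)
  AND R0, R3  → R0 = 127 AND 110 = 110 (0b01101110)
Final: R0 = 110

110


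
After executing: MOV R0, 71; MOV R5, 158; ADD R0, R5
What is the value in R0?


Register state trace:
  MOV R0, 71  → R0 = 71
  MOV R5, 158  → R5 = 158
  ADD R0, R5  → R0 = 71 + 158 = 229
Final: R0 = 229

229


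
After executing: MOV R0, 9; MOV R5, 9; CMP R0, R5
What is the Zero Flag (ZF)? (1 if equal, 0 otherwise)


Register state trace:
  MOV R0, 9  → R0 = 9
  MOV R5, 9  → R5 = 9
  CMP R0, R5  → computes 9 - 9 = 0
  Result is zero, so values are equal
ZF = 1

1


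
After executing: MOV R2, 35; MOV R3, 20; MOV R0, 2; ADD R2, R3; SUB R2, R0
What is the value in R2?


Register state trace:
  MOV R2, 35  → R2 = 35
  MOV R3, 20  → R3 = 20
  MOV R0, 2  → R0 = 2
  ADD R2, R3  → R2 = 35 + 20 = 55
  SUB R2, R0  → R2 = 55 - 2 = 53
Final: R2 = 53

53


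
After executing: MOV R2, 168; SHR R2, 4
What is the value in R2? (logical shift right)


Register state trace:
  MOV R2, 168  → R2 = 168
  SHR R2, 4  → R2 = 168 >> 4 = 168 // 2^4 = 10
Final: R2 = 10

10


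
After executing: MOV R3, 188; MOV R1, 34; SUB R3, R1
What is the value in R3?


Register state trace:
  MOV R3, 188  → R3 = 188
  MOV R1, 34  → R1 = 34
  SUB R3, R1  → R3 = 188 - 34 = 154
Final: R3 = 154

154


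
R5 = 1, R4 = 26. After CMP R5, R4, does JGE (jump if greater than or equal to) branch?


Trace:
  R5 = 1, R4 = 26
  CMP R5, R4  → compares 1 vs 26
  JGE checks: is 1 greater than or equal to 26?
  1 < 26, so condition is false
Branch taken: No

No


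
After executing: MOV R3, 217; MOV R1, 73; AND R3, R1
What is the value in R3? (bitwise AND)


Register state trace:
  MOV R3, 217  → R3 = 217 (0b11011001)
  MOV R1, 73  → R1 = 73 (0b01001001)
  AND R3, R1  → R3 = 217 AND 73 = 73 (0b01001001)
Final: R3 = 73

73


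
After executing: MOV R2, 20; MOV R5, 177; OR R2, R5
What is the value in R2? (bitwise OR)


Register state trace:
  MOV R2, 20  → R2 = 20 (0b00010100)
  MOV R5, 177  → R5 = 177 (0b10110001)
  OR R2, R5   → R2 = 20 OR 177 = 181 (0b10110101)
Final: R2 = 181

181


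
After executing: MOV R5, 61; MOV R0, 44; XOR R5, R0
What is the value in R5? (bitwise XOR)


Register state trace:
  MOV R5, 61  → R5 = 61 (0b00111101)
  MOV R0, 44  → R0 = 44 (0b00101100)
  XOR R5, R0  → R5 = 61 XOR 44 = 17 (0b00010001)
Final: R5 = 17

17


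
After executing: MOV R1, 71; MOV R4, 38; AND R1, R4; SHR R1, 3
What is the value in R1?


Register state trace:
  MOV R1, 71  → R1 = 71 (0b01000111)
  MOV R4, 38  → R4 = 38 (0b00100110)
  AND R1, R4  → R1 = 71 AND 38 = 6 (0b00000110)
  SHR R1, 3  → R1 = 6 >> 3 = 0
Final: R1 = 0

0


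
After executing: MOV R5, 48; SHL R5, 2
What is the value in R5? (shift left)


Register state trace:
  MOV R5, 48  → R5 = 48
  SHL R5, 2  → R5 = 48 << 2 = 48 * 2^2 = 192
Final: R5 = 192

192


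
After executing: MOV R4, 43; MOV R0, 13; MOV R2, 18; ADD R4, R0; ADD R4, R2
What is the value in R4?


Register state trace:
  MOV R4, 43  → R4 = 43
  MOV R0, 13  → R0 = 13
  MOV R2, 18  → R2 = 18
  ADD R4, R0  → R4 = 43 + 13 = 56
  ADD R4, R2  → R4 = 56 + 18 = 74
Final: R4 = 74

74


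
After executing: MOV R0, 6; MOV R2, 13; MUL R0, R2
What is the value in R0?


Register state trace:
  MOV R0, 6  → R0 = 6
  MOV R2, 13  → R2 = 13
  MUL R0, R2  → R0 = 6 * 13 = 78
Final: R0 = 78

78


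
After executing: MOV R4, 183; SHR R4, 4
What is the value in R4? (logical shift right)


Register state trace:
  MOV R4, 183  → R4 = 183
  SHR R4, 4  → R4 = 183 >> 4 = 183 // 2^4 = 11
Final: R4 = 11

11


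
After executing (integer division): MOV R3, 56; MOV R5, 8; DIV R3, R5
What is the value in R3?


Register state trace:
  MOV R3, 56  → R3 = 56
  MOV R5, 8  → R5 = 8
  DIV R3, R5  → R3 = 56 // 8 = 7
Final: R3 = 7

7


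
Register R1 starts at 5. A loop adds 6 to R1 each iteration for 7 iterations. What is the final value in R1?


Starting value: R1 = 5
  Iter 1: R1 = 5 + 6 = 11
  Iter 2: R1 = 11 + 6 = 17
  Iter 3: R1 = 17 + 6 = 23
  Iter 4: R1 = 23 + 6 = 29
  Iter 5: R1 = 29 + 6 = 35
  Iter 6: R1 = 35 + 6 = 41
  Iter 7: R1 = 41 + 6 = 47
Final: R1 = 47

47


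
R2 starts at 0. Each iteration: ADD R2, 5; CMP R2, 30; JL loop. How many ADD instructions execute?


Loop trace (R2 starts at 0, target 30, step 5):
  ADD #1: R2 = 0 + 5 = 5  → 5 < 30, loop
  ADD #2: R2 = 5 + 5 = 10  → 10 < 30, loop
  ADD #3: R2 = 10 + 5 = 15  → 15 < 30, loop
  ADD #4: R2 = 15 + 5 = 20  → 20 < 30, loop
  ADD #5: R2 = 20 + 5 = 25  → 25 < 30, loop
  ADD #6: R2 = 25 + 5 = 30  → 30 >= 30, exit
Total ADD instructions: 6

6


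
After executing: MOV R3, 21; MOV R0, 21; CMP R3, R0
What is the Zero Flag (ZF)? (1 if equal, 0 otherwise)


Register state trace:
  MOV R3, 21  → R3 = 21
  MOV R0, 21  → R0 = 21
  CMP R3, R0  → computes 21 - 21 = 0
  Result is zero, so values are equal
ZF = 1

1


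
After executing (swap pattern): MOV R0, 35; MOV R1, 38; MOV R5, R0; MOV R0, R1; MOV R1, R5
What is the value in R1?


Register state trace (swap pattern):
  MOV R0, 35  → R0 = 35
  MOV R1, 38  → R1 = 38
  MOV R5, R0  → R5 = 35  (save R0)
  MOV R0, R1  → R0 = 38  (R0 gets R1's value)
  MOV R1, R5  → R1 = 35  (R1 gets saved value)
Final: R1 = 35

35


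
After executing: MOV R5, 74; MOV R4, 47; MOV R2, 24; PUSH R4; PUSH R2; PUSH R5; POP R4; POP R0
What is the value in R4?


Stack trace (top is rightmost):
  MOV R5, 74  → R5 = 74
  MOV R4, 47  → R4 = 47
  MOV R2, 24  → R2 = 24
  PUSH R4  → stack: [47]
  PUSH R2  → stack: [47, 24]
  PUSH R5  → stack: [47, 24, 74]
  POP R4  → R4 = 74, stack: [47, 24]
  POP R0  → R0 = 24, stack: [47]
Final: R4 = 74

74


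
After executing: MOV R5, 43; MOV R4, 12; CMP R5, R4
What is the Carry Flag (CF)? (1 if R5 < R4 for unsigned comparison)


Register state trace:
  MOV R5, 43  → R5 = 43
  MOV R4, 12  → R4 = 12
  CMP R5, R4  → unsigned 43 - 12: no borrow
  43 >= 12, so CF = 0
CF = 0

0


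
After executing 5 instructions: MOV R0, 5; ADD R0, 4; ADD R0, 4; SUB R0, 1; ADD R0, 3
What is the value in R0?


Register state trace:
  MOV R0, 5  → R0 = 5
  ADD R0, 4  → R0 = 5 + 4 = 9
  ADD R0, 4  → R0 = 9 + 4 = 13
  SUB R0, 1  → R0 = 13 - 1 = 12
  ADD R0, 3  → R0 = 12 + 3 = 15
Final: R0 = 15

15


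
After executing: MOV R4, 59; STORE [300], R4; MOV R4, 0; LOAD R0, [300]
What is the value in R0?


Register and memory trace:
  MOV R4, 59  → R4 = 59
  STORE [300], R4  → mem[300] = 59
  MOV R4, 0  → R4 = 0
  LOAD R0, [300]  → R0 = mem[300] = 59
Final: R0 = 59

59


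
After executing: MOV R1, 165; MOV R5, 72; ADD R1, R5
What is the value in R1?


Register state trace:
  MOV R1, 165  → R1 = 165
  MOV R5, 72  → R5 = 72
  ADD R1, R5  → R1 = 165 + 72 = 237
Final: R1 = 237

237


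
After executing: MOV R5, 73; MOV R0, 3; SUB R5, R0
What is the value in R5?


Register state trace:
  MOV R5, 73  → R5 = 73
  MOV R0, 3  → R0 = 3
  SUB R5, R0  → R5 = 73 - 3 = 70
Final: R5 = 70

70


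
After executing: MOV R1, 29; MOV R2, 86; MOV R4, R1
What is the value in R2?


Register state trace:
  MOV R1, 29  → R1 = 29
  MOV R2, 86  → R2 = 86
  MOV R4, R1  → R4 = 29
Final: R2 = 86

86


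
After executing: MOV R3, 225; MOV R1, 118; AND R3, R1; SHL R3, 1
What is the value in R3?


Register state trace:
  MOV R3, 225  → R3 = 225 (0b11100001)
  MOV R1, 118  → R1 = 118 (0b01110110)
  AND R3, R1  → R3 = 225 AND 118 = 96 (0b01100000)
  SHL R3, 1  → R3 = 96 << 1 = 192
Final: R3 = 192

192


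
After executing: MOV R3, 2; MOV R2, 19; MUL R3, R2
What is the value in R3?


Register state trace:
  MOV R3, 2  → R3 = 2
  MOV R2, 19  → R2 = 19
  MUL R3, R2  → R3 = 2 * 19 = 38
Final: R3 = 38

38


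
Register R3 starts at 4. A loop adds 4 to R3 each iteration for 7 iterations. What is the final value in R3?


Starting value: R3 = 4
  Iter 1: R3 = 4 + 4 = 8
  Iter 2: R3 = 8 + 4 = 12
  Iter 3: R3 = 12 + 4 = 16
  Iter 4: R3 = 16 + 4 = 20
  Iter 5: R3 = 20 + 4 = 24
  Iter 6: R3 = 24 + 4 = 28
  Iter 7: R3 = 28 + 4 = 32
Final: R3 = 32

32


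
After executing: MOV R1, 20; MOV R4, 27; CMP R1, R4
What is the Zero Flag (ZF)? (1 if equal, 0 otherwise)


Register state trace:
  MOV R1, 20  → R1 = 20
  MOV R4, 27  → R4 = 27
  CMP R1, R4  → computes 20 - 27 = -7
  Result is nonzero, so values are not equal
ZF = 0

0


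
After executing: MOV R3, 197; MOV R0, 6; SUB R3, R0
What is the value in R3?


Register state trace:
  MOV R3, 197  → R3 = 197
  MOV R0, 6  → R0 = 6
  SUB R3, R0  → R3 = 197 - 6 = 191
Final: R3 = 191

191


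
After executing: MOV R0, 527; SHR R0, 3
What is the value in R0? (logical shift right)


Register state trace:
  MOV R0, 527  → R0 = 527
  SHR R0, 3  → R0 = 527 >> 3 = 527 // 2^3 = 65
Final: R0 = 65

65


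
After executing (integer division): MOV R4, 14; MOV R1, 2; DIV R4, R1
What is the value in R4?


Register state trace:
  MOV R4, 14  → R4 = 14
  MOV R1, 2  → R1 = 2
  DIV R4, R1  → R4 = 14 // 2 = 7
Final: R4 = 7

7


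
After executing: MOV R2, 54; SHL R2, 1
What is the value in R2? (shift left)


Register state trace:
  MOV R2, 54  → R2 = 54
  SHL R2, 1  → R2 = 54 << 1 = 54 * 2^1 = 108
Final: R2 = 108

108


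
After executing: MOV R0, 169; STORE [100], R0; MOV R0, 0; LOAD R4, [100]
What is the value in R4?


Register and memory trace:
  MOV R0, 169  → R0 = 169
  STORE [100], R0  → mem[100] = 169
  MOV R0, 0  → R0 = 0
  LOAD R4, [100]  → R4 = mem[100] = 169
Final: R4 = 169

169


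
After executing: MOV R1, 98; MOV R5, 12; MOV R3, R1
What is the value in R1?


Register state trace:
  MOV R1, 98  → R1 = 98
  MOV R5, 12  → R5 = 12
  MOV R3, R1  → R3 = 98
Final: R1 = 98

98


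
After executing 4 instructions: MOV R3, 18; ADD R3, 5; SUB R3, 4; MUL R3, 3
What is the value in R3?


Register state trace:
  MOV R3, 18  → R3 = 18
  ADD R3, 5  → R3 = 18 + 5 = 23
  SUB R3, 4  → R3 = 23 - 4 = 19
  MUL R3, 3  → R3 = 19 * 3 = 57
Final: R3 = 57

57


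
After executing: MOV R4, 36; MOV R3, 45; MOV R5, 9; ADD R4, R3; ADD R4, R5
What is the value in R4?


Register state trace:
  MOV R4, 36  → R4 = 36
  MOV R3, 45  → R3 = 45
  MOV R5, 9  → R5 = 9
  ADD R4, R3  → R4 = 36 + 45 = 81
  ADD R4, R5  → R4 = 81 + 9 = 90
Final: R4 = 90

90


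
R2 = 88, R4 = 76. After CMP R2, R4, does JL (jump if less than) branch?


Trace:
  R2 = 88, R4 = 76
  CMP R2, R4  → compares 88 vs 76
  JL checks: is 88 less than 76?
  88 > 76, so condition is false
Branch taken: No

No


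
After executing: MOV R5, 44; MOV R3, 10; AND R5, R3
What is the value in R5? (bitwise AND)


Register state trace:
  MOV R5, 44  → R5 = 44 (0b00101100)
  MOV R3, 10  → R3 = 10 (0b00001010)
  AND R5, R3  → R5 = 44 AND 10 = 8 (0b00001000)
Final: R5 = 8

8


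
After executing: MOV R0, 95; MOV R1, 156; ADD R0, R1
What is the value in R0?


Register state trace:
  MOV R0, 95  → R0 = 95
  MOV R1, 156  → R1 = 156
  ADD R0, R1  → R0 = 95 + 156 = 251
Final: R0 = 251

251


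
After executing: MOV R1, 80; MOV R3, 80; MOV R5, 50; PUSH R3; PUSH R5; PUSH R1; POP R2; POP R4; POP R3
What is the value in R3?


Stack trace (top is rightmost):
  MOV R1, 80  → R1 = 80
  MOV R3, 80  → R3 = 80
  MOV R5, 50  → R5 = 50
  PUSH R3  → stack: [80]
  PUSH R5  → stack: [80, 50]
  PUSH R1  → stack: [80, 50, 80]
  POP R2  → R2 = 80, stack: [80, 50]
  POP R4  → R4 = 50, stack: [80]
  POP R3  → R3 = 80, stack: []
Final: R3 = 80

80


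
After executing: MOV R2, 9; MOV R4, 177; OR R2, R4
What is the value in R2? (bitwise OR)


Register state trace:
  MOV R2, 9  → R2 = 9 (0b00001001)
  MOV R4, 177  → R4 = 177 (0b10110001)
  OR R2, R4   → R2 = 9 OR 177 = 185 (0b10111001)
Final: R2 = 185

185


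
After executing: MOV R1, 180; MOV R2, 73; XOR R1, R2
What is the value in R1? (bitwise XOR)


Register state trace:
  MOV R1, 180  → R1 = 180 (0b10110100)
  MOV R2, 73  → R2 = 73 (0b01001001)
  XOR R1, R2  → R1 = 180 XOR 73 = 253 (0b11111101)
Final: R1 = 253

253


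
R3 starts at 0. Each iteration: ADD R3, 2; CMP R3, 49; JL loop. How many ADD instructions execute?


Loop trace (R3 starts at 0, target 49, step 2):
  ADD #1: R3 = 0 + 2 = 2  → 2 < 49, loop
  ADD #2: R3 = 2 + 2 = 4  → 4 < 49, loop
  ADD #3: R3 = 4 + 2 = 6  → 6 < 49, loop
  ADD #4: R3 = 6 + 2 = 8  → 8 < 49, loop
  ADD #5: R3 = 8 + 2 = 10  → 10 < 49, loop
  ADD #6: R3 = 10 + 2 = 12  → 12 < 49, loop
  ADD #7: R3 = 12 + 2 = 14  → 14 < 49, loop
  ADD #8: R3 = 14 + 2 = 16  → 16 < 49, loop
  ADD #9: R3 = 16 + 2 = 18  → 18 < 49, loop
  ADD #10: R3 = 18 + 2 = 20  → 20 < 49, loop
  ADD #11: R3 = 20 + 2 = 22  → 22 < 49, loop
  ADD #12: R3 = 22 + 2 = 24  → 24 < 49, loop
  ADD #13: R3 = 24 + 2 = 26  → 26 < 49, loop
  ADD #14: R3 = 26 + 2 = 28  → 28 < 49, loop
  ADD #15: R3 = 28 + 2 = 30  → 30 < 49, loop
  ADD #16: R3 = 30 + 2 = 32  → 32 < 49, loop
  ADD #17: R3 = 32 + 2 = 34  → 34 < 49, loop
  ADD #18: R3 = 34 + 2 = 36  → 36 < 49, loop
  ADD #19: R3 = 36 + 2 = 38  → 38 < 49, loop
  ADD #20: R3 = 38 + 2 = 40  → 40 < 49, loop
  ADD #21: R3 = 40 + 2 = 42  → 42 < 49, loop
  ADD #22: R3 = 42 + 2 = 44  → 44 < 49, loop
  ADD #23: R3 = 44 + 2 = 46  → 46 < 49, loop
  ADD #24: R3 = 46 + 2 = 48  → 48 < 49, loop
  ADD #25: R3 = 48 + 2 = 50  → 50 >= 49, exit
Total ADD instructions: 25

25


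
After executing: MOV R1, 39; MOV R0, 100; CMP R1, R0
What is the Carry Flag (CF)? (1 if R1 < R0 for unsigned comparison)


Register state trace:
  MOV R1, 39  → R1 = 39
  MOV R0, 100  → R0 = 100
  CMP R1, R0  → unsigned 39 - 100: borrow occurs
  39 < 100, so CF = 1
CF = 1

1


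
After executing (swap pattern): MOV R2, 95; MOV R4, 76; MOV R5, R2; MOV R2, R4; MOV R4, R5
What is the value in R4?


Register state trace (swap pattern):
  MOV R2, 95  → R2 = 95
  MOV R4, 76  → R4 = 76
  MOV R5, R2  → R5 = 95  (save R2)
  MOV R2, R4  → R2 = 76  (R2 gets R4's value)
  MOV R4, R5  → R4 = 95  (R4 gets saved value)
Final: R4 = 95

95


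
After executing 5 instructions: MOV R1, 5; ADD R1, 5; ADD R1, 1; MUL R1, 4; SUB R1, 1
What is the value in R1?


Register state trace:
  MOV R1, 5  → R1 = 5
  ADD R1, 5  → R1 = 5 + 5 = 10
  ADD R1, 1  → R1 = 10 + 1 = 11
  MUL R1, 4  → R1 = 11 * 4 = 44
  SUB R1, 1  → R1 = 44 - 1 = 43
Final: R1 = 43

43


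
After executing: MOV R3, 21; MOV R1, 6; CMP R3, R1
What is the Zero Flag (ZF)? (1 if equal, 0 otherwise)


Register state trace:
  MOV R3, 21  → R3 = 21
  MOV R1, 6  → R1 = 6
  CMP R3, R1  → computes 21 - 6 = 15
  Result is nonzero, so values are not equal
ZF = 0

0


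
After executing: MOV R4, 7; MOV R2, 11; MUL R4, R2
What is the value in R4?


Register state trace:
  MOV R4, 7  → R4 = 7
  MOV R2, 11  → R2 = 11
  MUL R4, R2  → R4 = 7 * 11 = 77
Final: R4 = 77

77


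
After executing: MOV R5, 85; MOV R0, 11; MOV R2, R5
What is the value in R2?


Register state trace:
  MOV R5, 85  → R5 = 85
  MOV R0, 11  → R0 = 11
  MOV R2, R5  → R2 = 85
Final: R2 = 85

85


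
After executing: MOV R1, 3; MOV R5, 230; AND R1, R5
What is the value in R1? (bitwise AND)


Register state trace:
  MOV R1, 3  → R1 = 3 (0b00000011)
  MOV R5, 230  → R5 = 230 (0b11100110)
  AND R1, R5  → R1 = 3 AND 230 = 2 (0b00000010)
Final: R1 = 2

2


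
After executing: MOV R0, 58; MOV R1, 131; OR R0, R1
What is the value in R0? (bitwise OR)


Register state trace:
  MOV R0, 58  → R0 = 58 (0b00111010)
  MOV R1, 131  → R1 = 131 (0b10000011)
  OR R0, R1   → R0 = 58 OR 131 = 187 (0b10111011)
Final: R0 = 187

187


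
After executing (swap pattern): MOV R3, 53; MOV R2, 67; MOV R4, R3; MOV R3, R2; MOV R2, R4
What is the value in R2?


Register state trace (swap pattern):
  MOV R3, 53  → R3 = 53
  MOV R2, 67  → R2 = 67
  MOV R4, R3  → R4 = 53  (save R3)
  MOV R3, R2  → R3 = 67  (R3 gets R2's value)
  MOV R2, R4  → R2 = 53  (R2 gets saved value)
Final: R2 = 53

53


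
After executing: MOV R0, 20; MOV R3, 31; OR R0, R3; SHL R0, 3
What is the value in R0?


Register state trace:
  MOV R0, 20  → R0 = 20 (0b00010100)
  MOV R3, 31  → R3 = 31 (0b00011111)
  OR R0, R3  → R0 = 20 OR 31 = 31 (0b00011111)
  SHL R0, 3  → R0 = 31 << 3 = 248
Final: R0 = 248

248


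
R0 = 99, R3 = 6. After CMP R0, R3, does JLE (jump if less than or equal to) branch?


Trace:
  R0 = 99, R3 = 6
  CMP R0, R3  → compares 99 vs 6
  JLE checks: is 99 less than or equal to 6?
  99 > 6, so condition is false
Branch taken: No

No


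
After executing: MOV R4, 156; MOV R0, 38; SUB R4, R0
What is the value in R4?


Register state trace:
  MOV R4, 156  → R4 = 156
  MOV R0, 38  → R0 = 38
  SUB R4, R0  → R4 = 156 - 38 = 118
Final: R4 = 118

118


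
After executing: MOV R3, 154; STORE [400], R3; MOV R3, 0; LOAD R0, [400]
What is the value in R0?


Register and memory trace:
  MOV R3, 154  → R3 = 154
  STORE [400], R3  → mem[400] = 154
  MOV R3, 0  → R3 = 0
  LOAD R0, [400]  → R0 = mem[400] = 154
Final: R0 = 154

154


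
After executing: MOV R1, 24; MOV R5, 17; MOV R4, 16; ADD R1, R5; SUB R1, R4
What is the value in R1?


Register state trace:
  MOV R1, 24  → R1 = 24
  MOV R5, 17  → R5 = 17
  MOV R4, 16  → R4 = 16
  ADD R1, R5  → R1 = 24 + 17 = 41
  SUB R1, R4  → R1 = 41 - 16 = 25
Final: R1 = 25

25


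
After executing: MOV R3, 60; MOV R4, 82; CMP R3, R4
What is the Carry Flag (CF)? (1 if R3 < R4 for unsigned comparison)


Register state trace:
  MOV R3, 60  → R3 = 60
  MOV R4, 82  → R4 = 82
  CMP R3, R4  → unsigned 60 - 82: borrow occurs
  60 < 82, so CF = 1
CF = 1

1


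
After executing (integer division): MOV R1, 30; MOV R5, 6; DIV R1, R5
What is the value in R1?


Register state trace:
  MOV R1, 30  → R1 = 30
  MOV R5, 6  → R5 = 6
  DIV R1, R5  → R1 = 30 // 6 = 5
Final: R1 = 5

5


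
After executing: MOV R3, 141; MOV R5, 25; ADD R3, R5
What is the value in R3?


Register state trace:
  MOV R3, 141  → R3 = 141
  MOV R5, 25  → R5 = 25
  ADD R3, R5  → R3 = 141 + 25 = 166
Final: R3 = 166

166


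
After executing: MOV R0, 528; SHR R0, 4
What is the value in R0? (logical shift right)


Register state trace:
  MOV R0, 528  → R0 = 528
  SHR R0, 4  → R0 = 528 >> 4 = 528 // 2^4 = 33
Final: R0 = 33

33


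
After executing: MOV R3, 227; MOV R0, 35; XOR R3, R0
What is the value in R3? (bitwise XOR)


Register state trace:
  MOV R3, 227  → R3 = 227 (0b11100011)
  MOV R0, 35  → R0 = 35 (0b00100011)
  XOR R3, R0  → R3 = 227 XOR 35 = 192 (0b11000000)
Final: R3 = 192

192


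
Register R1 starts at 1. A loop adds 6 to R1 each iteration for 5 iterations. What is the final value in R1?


Starting value: R1 = 1
  Iter 1: R1 = 1 + 6 = 7
  Iter 2: R1 = 7 + 6 = 13
  Iter 3: R1 = 13 + 6 = 19
  Iter 4: R1 = 19 + 6 = 25
  Iter 5: R1 = 25 + 6 = 31
Final: R1 = 31

31


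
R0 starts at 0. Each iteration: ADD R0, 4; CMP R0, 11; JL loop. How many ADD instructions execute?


Loop trace (R0 starts at 0, target 11, step 4):
  ADD #1: R0 = 0 + 4 = 4  → 4 < 11, loop
  ADD #2: R0 = 4 + 4 = 8  → 8 < 11, loop
  ADD #3: R0 = 8 + 4 = 12  → 12 >= 11, exit
Total ADD instructions: 3

3


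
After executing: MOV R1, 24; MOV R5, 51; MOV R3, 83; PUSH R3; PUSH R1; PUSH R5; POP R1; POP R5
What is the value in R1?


Stack trace (top is rightmost):
  MOV R1, 24  → R1 = 24
  MOV R5, 51  → R5 = 51
  MOV R3, 83  → R3 = 83
  PUSH R3  → stack: [83]
  PUSH R1  → stack: [83, 24]
  PUSH R5  → stack: [83, 24, 51]
  POP R1  → R1 = 51, stack: [83, 24]
  POP R5  → R5 = 24, stack: [83]
Final: R1 = 51

51


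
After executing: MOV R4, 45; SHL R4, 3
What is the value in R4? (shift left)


Register state trace:
  MOV R4, 45  → R4 = 45
  SHL R4, 3  → R4 = 45 << 3 = 45 * 2^3 = 360
Final: R4 = 360

360


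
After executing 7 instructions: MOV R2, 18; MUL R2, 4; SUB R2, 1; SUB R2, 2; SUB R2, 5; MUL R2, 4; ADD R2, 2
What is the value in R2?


Register state trace:
  MOV R2, 18  → R2 = 18
  MUL R2, 4  → R2 = 18 * 4 = 72
  SUB R2, 1  → R2 = 72 - 1 = 71
  SUB R2, 2  → R2 = 71 - 2 = 69
  SUB R2, 5  → R2 = 69 - 5 = 64
  MUL R2, 4  → R2 = 64 * 4 = 256
  ADD R2, 2  → R2 = 256 + 2 = 258
Final: R2 = 258

258


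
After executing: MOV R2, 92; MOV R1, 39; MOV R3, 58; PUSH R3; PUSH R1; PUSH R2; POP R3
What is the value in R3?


Stack trace (top is rightmost):
  MOV R2, 92  → R2 = 92
  MOV R1, 39  → R1 = 39
  MOV R3, 58  → R3 = 58
  PUSH R3  → stack: [58]
  PUSH R1  → stack: [58, 39]
  PUSH R2  → stack: [58, 39, 92]
  POP R3  → R3 = 92, stack: [58, 39]
Final: R3 = 92

92


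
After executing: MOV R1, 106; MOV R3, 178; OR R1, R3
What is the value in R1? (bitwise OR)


Register state trace:
  MOV R1, 106  → R1 = 106 (0b01101010)
  MOV R3, 178  → R3 = 178 (0b10110010)
  OR R1, R3   → R1 = 106 OR 178 = 250 (0b11111010)
Final: R1 = 250

250


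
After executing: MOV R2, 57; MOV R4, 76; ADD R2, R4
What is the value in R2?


Register state trace:
  MOV R2, 57  → R2 = 57
  MOV R4, 76  → R4 = 76
  ADD R2, R4  → R2 = 57 + 76 = 133
Final: R2 = 133

133


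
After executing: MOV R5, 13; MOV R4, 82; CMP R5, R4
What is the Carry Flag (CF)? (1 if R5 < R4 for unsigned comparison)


Register state trace:
  MOV R5, 13  → R5 = 13
  MOV R4, 82  → R4 = 82
  CMP R5, R4  → unsigned 13 - 82: borrow occurs
  13 < 82, so CF = 1
CF = 1

1


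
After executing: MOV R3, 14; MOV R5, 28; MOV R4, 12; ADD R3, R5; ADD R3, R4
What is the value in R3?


Register state trace:
  MOV R3, 14  → R3 = 14
  MOV R5, 28  → R5 = 28
  MOV R4, 12  → R4 = 12
  ADD R3, R5  → R3 = 14 + 28 = 42
  ADD R3, R4  → R3 = 42 + 12 = 54
Final: R3 = 54

54


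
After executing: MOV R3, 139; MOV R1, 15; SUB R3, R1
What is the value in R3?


Register state trace:
  MOV R3, 139  → R3 = 139
  MOV R1, 15  → R1 = 15
  SUB R3, R1  → R3 = 139 - 15 = 124
Final: R3 = 124

124


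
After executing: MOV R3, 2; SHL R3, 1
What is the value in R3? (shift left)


Register state trace:
  MOV R3, 2  → R3 = 2
  SHL R3, 1  → R3 = 2 << 1 = 2 * 2^1 = 4
Final: R3 = 4

4


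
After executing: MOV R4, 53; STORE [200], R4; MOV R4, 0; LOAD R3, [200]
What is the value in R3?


Register and memory trace:
  MOV R4, 53  → R4 = 53
  STORE [200], R4  → mem[200] = 53
  MOV R4, 0  → R4 = 0
  LOAD R3, [200]  → R3 = mem[200] = 53
Final: R3 = 53

53


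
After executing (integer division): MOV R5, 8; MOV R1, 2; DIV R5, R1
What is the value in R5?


Register state trace:
  MOV R5, 8  → R5 = 8
  MOV R1, 2  → R1 = 2
  DIV R5, R1  → R5 = 8 // 2 = 4
Final: R5 = 4

4


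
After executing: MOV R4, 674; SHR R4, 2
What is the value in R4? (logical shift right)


Register state trace:
  MOV R4, 674  → R4 = 674
  SHR R4, 2  → R4 = 674 >> 2 = 674 // 2^2 = 168
Final: R4 = 168

168


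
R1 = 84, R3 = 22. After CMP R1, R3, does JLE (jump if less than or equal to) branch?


Trace:
  R1 = 84, R3 = 22
  CMP R1, R3  → compares 84 vs 22
  JLE checks: is 84 less than or equal to 22?
  84 > 22, so condition is false
Branch taken: No

No


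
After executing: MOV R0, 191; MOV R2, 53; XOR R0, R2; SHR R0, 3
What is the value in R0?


Register state trace:
  MOV R0, 191  → R0 = 191 (0b10111111)
  MOV R2, 53  → R2 = 53 (0b00110101)
  XOR R0, R2  → R0 = 191 XOR 53 = 138 (0b10001010)
  SHR R0, 3  → R0 = 138 >> 3 = 17
Final: R0 = 17

17


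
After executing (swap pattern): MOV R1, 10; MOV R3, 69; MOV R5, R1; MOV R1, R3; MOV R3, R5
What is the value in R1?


Register state trace (swap pattern):
  MOV R1, 10  → R1 = 10
  MOV R3, 69  → R3 = 69
  MOV R5, R1  → R5 = 10  (save R1)
  MOV R1, R3  → R1 = 69  (R1 gets R3's value)
  MOV R3, R5  → R3 = 10  (R3 gets saved value)
Final: R1 = 69

69


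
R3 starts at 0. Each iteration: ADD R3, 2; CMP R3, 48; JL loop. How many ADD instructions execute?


Loop trace (R3 starts at 0, target 48, step 2):
  ADD #1: R3 = 0 + 2 = 2  → 2 < 48, loop
  ADD #2: R3 = 2 + 2 = 4  → 4 < 48, loop
  ADD #3: R3 = 4 + 2 = 6  → 6 < 48, loop
  ADD #4: R3 = 6 + 2 = 8  → 8 < 48, loop
  ADD #5: R3 = 8 + 2 = 10  → 10 < 48, loop
  ADD #6: R3 = 10 + 2 = 12  → 12 < 48, loop
  ADD #7: R3 = 12 + 2 = 14  → 14 < 48, loop
  ADD #8: R3 = 14 + 2 = 16  → 16 < 48, loop
  ADD #9: R3 = 16 + 2 = 18  → 18 < 48, loop
  ADD #10: R3 = 18 + 2 = 20  → 20 < 48, loop
  ADD #11: R3 = 20 + 2 = 22  → 22 < 48, loop
  ADD #12: R3 = 22 + 2 = 24  → 24 < 48, loop
  ADD #13: R3 = 24 + 2 = 26  → 26 < 48, loop
  ADD #14: R3 = 26 + 2 = 28  → 28 < 48, loop
  ADD #15: R3 = 28 + 2 = 30  → 30 < 48, loop
  ADD #16: R3 = 30 + 2 = 32  → 32 < 48, loop
  ADD #17: R3 = 32 + 2 = 34  → 34 < 48, loop
  ADD #18: R3 = 34 + 2 = 36  → 36 < 48, loop
  ADD #19: R3 = 36 + 2 = 38  → 38 < 48, loop
  ADD #20: R3 = 38 + 2 = 40  → 40 < 48, loop
  ADD #21: R3 = 40 + 2 = 42  → 42 < 48, loop
  ADD #22: R3 = 42 + 2 = 44  → 44 < 48, loop
  ADD #23: R3 = 44 + 2 = 46  → 46 < 48, loop
  ADD #24: R3 = 46 + 2 = 48  → 48 >= 48, exit
Total ADD instructions: 24

24


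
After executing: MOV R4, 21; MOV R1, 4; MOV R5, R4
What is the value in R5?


Register state trace:
  MOV R4, 21  → R4 = 21
  MOV R1, 4  → R1 = 4
  MOV R5, R4  → R5 = 21
Final: R5 = 21

21


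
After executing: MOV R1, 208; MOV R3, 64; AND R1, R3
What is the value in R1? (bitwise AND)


Register state trace:
  MOV R1, 208  → R1 = 208 (0b11010000)
  MOV R3, 64  → R3 = 64 (0b01000000)
  AND R1, R3  → R1 = 208 AND 64 = 64 (0b01000000)
Final: R1 = 64

64


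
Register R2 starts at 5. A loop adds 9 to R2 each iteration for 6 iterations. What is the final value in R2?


Starting value: R2 = 5
  Iter 1: R2 = 5 + 9 = 14
  Iter 2: R2 = 14 + 9 = 23
  Iter 3: R2 = 23 + 9 = 32
  Iter 4: R2 = 32 + 9 = 41
  Iter 5: R2 = 41 + 9 = 50
  Iter 6: R2 = 50 + 9 = 59
Final: R2 = 59

59


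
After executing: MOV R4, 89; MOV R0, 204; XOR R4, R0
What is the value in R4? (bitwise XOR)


Register state trace:
  MOV R4, 89  → R4 = 89 (0b01011001)
  MOV R0, 204  → R0 = 204 (0b11001100)
  XOR R4, R0  → R4 = 89 XOR 204 = 149 (0b10010101)
Final: R4 = 149

149


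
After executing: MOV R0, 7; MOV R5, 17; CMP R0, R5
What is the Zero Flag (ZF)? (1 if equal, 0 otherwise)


Register state trace:
  MOV R0, 7  → R0 = 7
  MOV R5, 17  → R5 = 17
  CMP R0, R5  → computes 7 - 17 = -10
  Result is nonzero, so values are not equal
ZF = 0

0


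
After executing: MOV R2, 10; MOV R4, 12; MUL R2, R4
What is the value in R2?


Register state trace:
  MOV R2, 10  → R2 = 10
  MOV R4, 12  → R4 = 12
  MUL R2, R4  → R2 = 10 * 12 = 120
Final: R2 = 120

120


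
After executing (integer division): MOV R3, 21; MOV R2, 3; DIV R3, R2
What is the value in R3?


Register state trace:
  MOV R3, 21  → R3 = 21
  MOV R2, 3  → R2 = 3
  DIV R3, R2  → R3 = 21 // 3 = 7
Final: R3 = 7

7


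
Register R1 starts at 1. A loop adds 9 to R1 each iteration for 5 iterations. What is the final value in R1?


Starting value: R1 = 1
  Iter 1: R1 = 1 + 9 = 10
  Iter 2: R1 = 10 + 9 = 19
  Iter 3: R1 = 19 + 9 = 28
  Iter 4: R1 = 28 + 9 = 37
  Iter 5: R1 = 37 + 9 = 46
Final: R1 = 46

46


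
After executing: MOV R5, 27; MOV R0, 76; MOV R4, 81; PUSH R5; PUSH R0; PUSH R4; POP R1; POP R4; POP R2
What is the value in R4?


Stack trace (top is rightmost):
  MOV R5, 27  → R5 = 27
  MOV R0, 76  → R0 = 76
  MOV R4, 81  → R4 = 81
  PUSH R5  → stack: [27]
  PUSH R0  → stack: [27, 76]
  PUSH R4  → stack: [27, 76, 81]
  POP R1  → R1 = 81, stack: [27, 76]
  POP R4  → R4 = 76, stack: [27]
  POP R2  → R2 = 27, stack: []
Final: R4 = 76

76


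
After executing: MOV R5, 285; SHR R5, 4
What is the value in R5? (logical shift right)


Register state trace:
  MOV R5, 285  → R5 = 285
  SHR R5, 4  → R5 = 285 >> 4 = 285 // 2^4 = 17
Final: R5 = 17

17


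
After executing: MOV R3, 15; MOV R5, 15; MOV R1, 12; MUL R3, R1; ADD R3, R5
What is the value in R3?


Register state trace:
  MOV R3, 15  → R3 = 15
  MOV R5, 15  → R5 = 15
  MOV R1, 12  → R1 = 12
  MUL R3, R1  → R3 = 15 * 12 = 180
  ADD R3, R5  → R3 = 180 + 15 = 195
Final: R3 = 195

195


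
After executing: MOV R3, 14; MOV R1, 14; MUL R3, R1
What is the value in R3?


Register state trace:
  MOV R3, 14  → R3 = 14
  MOV R1, 14  → R1 = 14
  MUL R3, R1  → R3 = 14 * 14 = 196
Final: R3 = 196

196


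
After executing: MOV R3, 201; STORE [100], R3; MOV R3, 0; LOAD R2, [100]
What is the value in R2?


Register and memory trace:
  MOV R3, 201  → R3 = 201
  STORE [100], R3  → mem[100] = 201
  MOV R3, 0  → R3 = 0
  LOAD R2, [100]  → R2 = mem[100] = 201
Final: R2 = 201

201


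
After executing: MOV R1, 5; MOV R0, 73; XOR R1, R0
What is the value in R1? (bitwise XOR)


Register state trace:
  MOV R1, 5  → R1 = 5 (0b00000101)
  MOV R0, 73  → R0 = 73 (0b01001001)
  XOR R1, R0  → R1 = 5 XOR 73 = 76 (0b01001100)
Final: R1 = 76

76


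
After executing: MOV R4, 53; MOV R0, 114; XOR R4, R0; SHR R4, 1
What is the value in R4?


Register state trace:
  MOV R4, 53  → R4 = 53 (0b00110101)
  MOV R0, 114  → R0 = 114 (0b01110010)
  XOR R4, R0  → R4 = 53 XOR 114 = 71 (0b01000111)
  SHR R4, 1  → R4 = 71 >> 1 = 35
Final: R4 = 35

35
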